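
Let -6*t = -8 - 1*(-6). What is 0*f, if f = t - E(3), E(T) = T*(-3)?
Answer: 0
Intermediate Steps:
E(T) = -3*T
t = 1/3 (t = -(-8 - 1*(-6))/6 = -(-8 + 6)/6 = -1/6*(-2) = 1/3 ≈ 0.33333)
f = 28/3 (f = 1/3 - (-3)*3 = 1/3 - 1*(-9) = 1/3 + 9 = 28/3 ≈ 9.3333)
0*f = 0*(28/3) = 0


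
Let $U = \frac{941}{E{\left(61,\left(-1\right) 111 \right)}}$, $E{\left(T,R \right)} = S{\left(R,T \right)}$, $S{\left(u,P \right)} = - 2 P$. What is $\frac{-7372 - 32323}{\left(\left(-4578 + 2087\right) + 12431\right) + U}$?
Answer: $- \frac{4842790}{1211739} \approx -3.9966$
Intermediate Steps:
$E{\left(T,R \right)} = - 2 T$
$U = - \frac{941}{122}$ ($U = \frac{941}{\left(-2\right) 61} = \frac{941}{-122} = 941 \left(- \frac{1}{122}\right) = - \frac{941}{122} \approx -7.7131$)
$\frac{-7372 - 32323}{\left(\left(-4578 + 2087\right) + 12431\right) + U} = \frac{-7372 - 32323}{\left(\left(-4578 + 2087\right) + 12431\right) - \frac{941}{122}} = - \frac{39695}{\left(-2491 + 12431\right) - \frac{941}{122}} = - \frac{39695}{9940 - \frac{941}{122}} = - \frac{39695}{\frac{1211739}{122}} = \left(-39695\right) \frac{122}{1211739} = - \frac{4842790}{1211739}$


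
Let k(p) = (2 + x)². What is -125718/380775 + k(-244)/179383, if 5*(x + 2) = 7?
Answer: -300679009/910727491 ≈ -0.33015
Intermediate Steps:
x = -⅗ (x = -2 + (⅕)*7 = -2 + 7/5 = -⅗ ≈ -0.60000)
k(p) = 49/25 (k(p) = (2 - ⅗)² = (7/5)² = 49/25)
-125718/380775 + k(-244)/179383 = -125718/380775 + (49/25)/179383 = -125718*1/380775 + (49/25)*(1/179383) = -41906/126925 + 49/4484575 = -300679009/910727491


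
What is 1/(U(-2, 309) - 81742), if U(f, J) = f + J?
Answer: -1/81435 ≈ -1.2280e-5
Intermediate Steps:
U(f, J) = J + f
1/(U(-2, 309) - 81742) = 1/((309 - 2) - 81742) = 1/(307 - 81742) = 1/(-81435) = -1/81435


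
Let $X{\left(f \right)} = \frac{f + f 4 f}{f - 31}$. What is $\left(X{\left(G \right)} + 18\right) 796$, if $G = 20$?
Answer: $- \frac{1131912}{11} \approx -1.029 \cdot 10^{5}$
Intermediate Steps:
$X{\left(f \right)} = \frac{f + 4 f^{2}}{-31 + f}$ ($X{\left(f \right)} = \frac{f + 4 f f}{-31 + f} = \frac{f + 4 f^{2}}{-31 + f}$)
$\left(X{\left(G \right)} + 18\right) 796 = \left(\frac{20 \left(1 + 4 \cdot 20\right)}{-31 + 20} + 18\right) 796 = \left(\frac{20 \left(1 + 80\right)}{-11} + 18\right) 796 = \left(20 \left(- \frac{1}{11}\right) 81 + 18\right) 796 = \left(- \frac{1620}{11} + 18\right) 796 = \left(- \frac{1422}{11}\right) 796 = - \frac{1131912}{11}$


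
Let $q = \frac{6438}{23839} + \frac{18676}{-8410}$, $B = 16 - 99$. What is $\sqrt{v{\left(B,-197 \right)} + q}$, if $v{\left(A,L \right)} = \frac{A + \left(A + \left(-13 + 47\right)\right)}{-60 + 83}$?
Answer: $\frac{2 i \sqrt{12151235813612665}}{79503065} \approx 2.773 i$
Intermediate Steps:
$B = -83$ ($B = 16 - 99 = -83$)
$q = - \frac{6742648}{3456655}$ ($q = 6438 \cdot \frac{1}{23839} + 18676 \left(- \frac{1}{8410}\right) = \frac{6438}{23839} - \frac{322}{145} = - \frac{6742648}{3456655} \approx -1.9506$)
$v{\left(A,L \right)} = \frac{34}{23} + \frac{2 A}{23}$ ($v{\left(A,L \right)} = \frac{A + \left(A + 34\right)}{23} = \left(A + \left(34 + A\right)\right) \frac{1}{23} = \left(34 + 2 A\right) \frac{1}{23} = \frac{34}{23} + \frac{2 A}{23}$)
$\sqrt{v{\left(B,-197 \right)} + q} = \sqrt{\left(\frac{34}{23} + \frac{2}{23} \left(-83\right)\right) - \frac{6742648}{3456655}} = \sqrt{\left(\frac{34}{23} - \frac{166}{23}\right) - \frac{6742648}{3456655}} = \sqrt{- \frac{132}{23} - \frac{6742648}{3456655}} = \sqrt{- \frac{611359364}{79503065}} = \frac{2 i \sqrt{12151235813612665}}{79503065}$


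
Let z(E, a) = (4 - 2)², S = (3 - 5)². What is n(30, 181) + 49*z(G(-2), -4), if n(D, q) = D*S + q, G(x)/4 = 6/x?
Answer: 497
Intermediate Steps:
G(x) = 24/x (G(x) = 4*(6/x) = 24/x)
S = 4 (S = (-2)² = 4)
z(E, a) = 4 (z(E, a) = 2² = 4)
n(D, q) = q + 4*D (n(D, q) = D*4 + q = 4*D + q = q + 4*D)
n(30, 181) + 49*z(G(-2), -4) = (181 + 4*30) + 49*4 = (181 + 120) + 196 = 301 + 196 = 497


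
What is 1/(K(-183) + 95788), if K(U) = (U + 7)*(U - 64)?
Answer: 1/139260 ≈ 7.1808e-6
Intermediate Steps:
K(U) = (-64 + U)*(7 + U) (K(U) = (7 + U)*(-64 + U) = (-64 + U)*(7 + U))
1/(K(-183) + 95788) = 1/((-448 + (-183)² - 57*(-183)) + 95788) = 1/((-448 + 33489 + 10431) + 95788) = 1/(43472 + 95788) = 1/139260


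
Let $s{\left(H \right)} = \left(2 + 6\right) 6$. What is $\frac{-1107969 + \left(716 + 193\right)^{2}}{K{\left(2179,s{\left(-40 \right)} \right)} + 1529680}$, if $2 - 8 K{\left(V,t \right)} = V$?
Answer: $- \frac{751168}{4078421} \approx -0.18418$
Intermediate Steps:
$s{\left(H \right)} = 48$ ($s{\left(H \right)} = 8 \cdot 6 = 48$)
$K{\left(V,t \right)} = \frac{1}{4} - \frac{V}{8}$
$\frac{-1107969 + \left(716 + 193\right)^{2}}{K{\left(2179,s{\left(-40 \right)} \right)} + 1529680} = \frac{-1107969 + \left(716 + 193\right)^{2}}{\left(\frac{1}{4} - \frac{2179}{8}\right) + 1529680} = \frac{-1107969 + 909^{2}}{\left(\frac{1}{4} - \frac{2179}{8}\right) + 1529680} = \frac{-1107969 + 826281}{- \frac{2177}{8} + 1529680} = - \frac{281688}{\frac{12235263}{8}} = \left(-281688\right) \frac{8}{12235263} = - \frac{751168}{4078421}$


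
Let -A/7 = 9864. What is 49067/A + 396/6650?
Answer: -21353753/32797800 ≈ -0.65107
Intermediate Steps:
A = -69048 (A = -7*9864 = -69048)
49067/A + 396/6650 = 49067/(-69048) + 396/6650 = 49067*(-1/69048) + 396*(1/6650) = -49067/69048 + 198/3325 = -21353753/32797800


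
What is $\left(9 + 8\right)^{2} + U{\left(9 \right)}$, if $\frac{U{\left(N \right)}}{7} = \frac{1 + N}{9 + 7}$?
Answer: $\frac{2347}{8} \approx 293.38$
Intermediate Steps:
$U{\left(N \right)} = \frac{7}{16} + \frac{7 N}{16}$ ($U{\left(N \right)} = 7 \frac{1 + N}{9 + 7} = 7 \frac{1 + N}{16} = 7 \left(1 + N\right) \frac{1}{16} = 7 \left(\frac{1}{16} + \frac{N}{16}\right) = \frac{7}{16} + \frac{7 N}{16}$)
$\left(9 + 8\right)^{2} + U{\left(9 \right)} = \left(9 + 8\right)^{2} + \left(\frac{7}{16} + \frac{7}{16} \cdot 9\right) = 17^{2} + \left(\frac{7}{16} + \frac{63}{16}\right) = 289 + \frac{35}{8} = \frac{2347}{8}$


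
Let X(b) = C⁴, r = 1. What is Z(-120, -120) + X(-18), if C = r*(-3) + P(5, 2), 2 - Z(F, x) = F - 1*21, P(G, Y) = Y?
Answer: 144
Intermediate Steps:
Z(F, x) = 23 - F (Z(F, x) = 2 - (F - 1*21) = 2 - (F - 21) = 2 - (-21 + F) = 2 + (21 - F) = 23 - F)
C = -1 (C = 1*(-3) + 2 = -3 + 2 = -1)
X(b) = 1 (X(b) = (-1)⁴ = 1)
Z(-120, -120) + X(-18) = (23 - 1*(-120)) + 1 = (23 + 120) + 1 = 143 + 1 = 144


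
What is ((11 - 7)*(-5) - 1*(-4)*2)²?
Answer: 144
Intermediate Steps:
((11 - 7)*(-5) - 1*(-4)*2)² = (4*(-5) + 4*2)² = (-20 + 8)² = (-12)² = 144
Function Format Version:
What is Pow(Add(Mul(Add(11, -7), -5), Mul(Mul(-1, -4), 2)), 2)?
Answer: 144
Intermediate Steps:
Pow(Add(Mul(Add(11, -7), -5), Mul(Mul(-1, -4), 2)), 2) = Pow(Add(Mul(4, -5), Mul(4, 2)), 2) = Pow(Add(-20, 8), 2) = Pow(-12, 2) = 144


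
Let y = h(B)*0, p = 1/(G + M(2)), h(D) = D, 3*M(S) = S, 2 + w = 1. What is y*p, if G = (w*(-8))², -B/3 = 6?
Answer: 0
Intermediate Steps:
w = -1 (w = -2 + 1 = -1)
B = -18 (B = -3*6 = -18)
M(S) = S/3
G = 64 (G = (-1*(-8))² = 8² = 64)
p = 3/194 (p = 1/(64 + (⅓)*2) = 1/(64 + ⅔) = 1/(194/3) = 3/194 ≈ 0.015464)
y = 0 (y = -18*0 = 0)
y*p = 0*(3/194) = 0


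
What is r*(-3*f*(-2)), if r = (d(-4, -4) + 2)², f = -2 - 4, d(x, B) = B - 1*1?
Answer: -324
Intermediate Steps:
d(x, B) = -1 + B (d(x, B) = B - 1 = -1 + B)
f = -6
r = 9 (r = ((-1 - 4) + 2)² = (-5 + 2)² = (-3)² = 9)
r*(-3*f*(-2)) = 9*(-3*(-6)*(-2)) = 9*(18*(-2)) = 9*(-36) = -324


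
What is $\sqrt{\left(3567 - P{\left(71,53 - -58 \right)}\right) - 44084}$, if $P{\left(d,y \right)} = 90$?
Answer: $i \sqrt{40607} \approx 201.51 i$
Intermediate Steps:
$\sqrt{\left(3567 - P{\left(71,53 - -58 \right)}\right) - 44084} = \sqrt{\left(3567 - 90\right) - 44084} = \sqrt{3477 - 44084} = \sqrt{-40607} = i \sqrt{40607}$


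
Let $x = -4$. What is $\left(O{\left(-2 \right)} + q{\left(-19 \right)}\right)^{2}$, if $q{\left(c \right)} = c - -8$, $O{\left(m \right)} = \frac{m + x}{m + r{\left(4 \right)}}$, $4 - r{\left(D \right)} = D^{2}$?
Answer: $\frac{5476}{49} \approx 111.76$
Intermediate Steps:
$r{\left(D \right)} = 4 - D^{2}$
$O{\left(m \right)} = \frac{-4 + m}{-12 + m}$ ($O{\left(m \right)} = \frac{m - 4}{m + \left(4 - 4^{2}\right)} = \frac{-4 + m}{m + \left(4 - 16\right)} = \frac{-4 + m}{m - 12} = \frac{-4 + m}{-12 + m}$)
$q{\left(c \right)} = 8 + c$ ($q{\left(c \right)} = c + 8 = 8 + c$)
$\left(O{\left(-2 \right)} + q{\left(-19 \right)}\right)^{2} = \left(\frac{-4 - 2}{-12 - 2} + \left(8 - 19\right)\right)^{2} = \left(\frac{1}{-14} \left(-6\right) - 11\right)^{2} = \left(\left(- \frac{1}{14}\right) \left(-6\right) - 11\right)^{2} = \left(\frac{3}{7} - 11\right)^{2} = \left(- \frac{74}{7}\right)^{2} = \frac{5476}{49}$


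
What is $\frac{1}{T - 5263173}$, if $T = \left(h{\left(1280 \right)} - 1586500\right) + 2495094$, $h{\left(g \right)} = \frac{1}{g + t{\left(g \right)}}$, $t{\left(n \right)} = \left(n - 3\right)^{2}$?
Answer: $- \frac{1632009}{7106712119210} \approx -2.2964 \cdot 10^{-7}$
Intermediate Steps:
$t{\left(n \right)} = \left(-3 + n\right)^{2}$
$h{\left(g \right)} = \frac{1}{g + \left(-3 + g\right)^{2}}$
$T = \frac{1482833585347}{1632009}$ ($T = \left(\frac{1}{1280 + \left(-3 + 1280\right)^{2}} - 1586500\right) + 2495094 = \left(\frac{1}{1280 + 1277^{2}} - 1586500\right) + 2495094 = \left(\frac{1}{1280 + 1630729} - 1586500\right) + 2495094 = \left(\frac{1}{1632009} - 1586500\right) + 2495094 = - \frac{2589182278499}{1632009} + 2495094 = \frac{1482833585347}{1632009} \approx 9.0859 \cdot 10^{5}$)
$\frac{1}{T - 5263173} = \frac{1}{\frac{1482833585347}{1632009} - 5263173} = \frac{1}{- \frac{7106712119210}{1632009}} = - \frac{1632009}{7106712119210}$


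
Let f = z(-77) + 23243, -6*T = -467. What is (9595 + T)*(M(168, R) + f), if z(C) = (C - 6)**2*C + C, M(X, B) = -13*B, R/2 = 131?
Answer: -9879696547/2 ≈ -4.9398e+9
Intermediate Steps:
R = 262 (R = 2*131 = 262)
T = 467/6 (T = -1/6*(-467) = 467/6 ≈ 77.833)
z(C) = C + C*(-6 + C)**2 (z(C) = (-6 + C)**2*C + C = C*(-6 + C)**2 + C = C + C*(-6 + C)**2)
f = -507287 (f = -77*(1 + (-6 - 77)**2) + 23243 = -77*(1 + (-83)**2) + 23243 = -77*(1 + 6889) + 23243 = -77*6890 + 23243 = -530530 + 23243 = -507287)
(9595 + T)*(M(168, R) + f) = (9595 + 467/6)*(-13*262 - 507287) = 58037*(-3406 - 507287)/6 = (58037/6)*(-510693) = -9879696547/2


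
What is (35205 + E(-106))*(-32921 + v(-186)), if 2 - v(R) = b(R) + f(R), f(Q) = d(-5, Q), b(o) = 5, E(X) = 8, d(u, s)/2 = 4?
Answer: -1159634516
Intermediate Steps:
d(u, s) = 8 (d(u, s) = 2*4 = 8)
f(Q) = 8
v(R) = -11 (v(R) = 2 - (5 + 8) = 2 - 1*13 = 2 - 13 = -11)
(35205 + E(-106))*(-32921 + v(-186)) = (35205 + 8)*(-32921 - 11) = 35213*(-32932) = -1159634516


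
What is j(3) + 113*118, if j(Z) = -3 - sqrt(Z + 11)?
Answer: 13331 - sqrt(14) ≈ 13327.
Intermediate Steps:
j(Z) = -3 - sqrt(11 + Z)
j(3) + 113*118 = (-3 - sqrt(11 + 3)) + 113*118 = (-3 - sqrt(14)) + 13334 = 13331 - sqrt(14)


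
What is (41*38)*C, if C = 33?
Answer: 51414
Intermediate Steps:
(41*38)*C = (41*38)*33 = 1558*33 = 51414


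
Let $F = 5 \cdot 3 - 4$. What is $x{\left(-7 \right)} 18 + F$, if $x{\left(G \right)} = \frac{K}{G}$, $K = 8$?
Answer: $- \frac{67}{7} \approx -9.5714$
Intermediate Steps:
$x{\left(G \right)} = \frac{8}{G}$
$F = 11$ ($F = 15 - 4 = 11$)
$x{\left(-7 \right)} 18 + F = \frac{8}{-7} \cdot 18 + 11 = 8 \left(- \frac{1}{7}\right) 18 + 11 = \left(- \frac{8}{7}\right) 18 + 11 = - \frac{144}{7} + 11 = - \frac{67}{7}$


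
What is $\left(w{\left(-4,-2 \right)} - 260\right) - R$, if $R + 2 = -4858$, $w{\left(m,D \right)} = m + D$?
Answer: $4594$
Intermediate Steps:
$w{\left(m,D \right)} = D + m$
$R = -4860$ ($R = -2 - 4858 = -4860$)
$\left(w{\left(-4,-2 \right)} - 260\right) - R = \left(\left(-2 - 4\right) - 260\right) - -4860 = \left(-6 - 260\right) + 4860 = -266 + 4860 = 4594$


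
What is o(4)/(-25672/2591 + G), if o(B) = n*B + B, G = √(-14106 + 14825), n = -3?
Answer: -532129216/4167797455 - 53706248*√719/4167797455 ≈ -0.47320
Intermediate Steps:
G = √719 ≈ 26.814
o(B) = -2*B (o(B) = -3*B + B = -2*B)
o(4)/(-25672/2591 + G) = (-2*4)/(-25672/2591 + √719) = -8/(-25672*1/2591 + √719) = -8/(-25672/2591 + √719)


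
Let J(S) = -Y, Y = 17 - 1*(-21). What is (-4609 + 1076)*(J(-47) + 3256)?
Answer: -11369194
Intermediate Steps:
Y = 38 (Y = 17 + 21 = 38)
J(S) = -38 (J(S) = -1*38 = -38)
(-4609 + 1076)*(J(-47) + 3256) = (-4609 + 1076)*(-38 + 3256) = -3533*3218 = -11369194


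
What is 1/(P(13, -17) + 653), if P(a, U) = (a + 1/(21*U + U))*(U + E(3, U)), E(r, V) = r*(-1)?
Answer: 187/73501 ≈ 0.0025442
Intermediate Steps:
E(r, V) = -r
P(a, U) = (-3 + U)*(a + 1/(22*U)) (P(a, U) = (a + 1/(21*U + U))*(U - 1*3) = (a + 1/(22*U))*(U - 3) = (a + 1/(22*U))*(-3 + U) = (-3 + U)*(a + 1/(22*U)))
1/(P(13, -17) + 653) = 1/((1/22 - 3*13 - 3/22/(-17) - 17*13) + 653) = 1/((1/22 - 39 - 3/22*(-1/17) - 221) + 653) = 1/((1/22 - 39 + 3/374 - 221) + 653) = 1/(-48610/187 + 653) = 1/(73501/187) = 187/73501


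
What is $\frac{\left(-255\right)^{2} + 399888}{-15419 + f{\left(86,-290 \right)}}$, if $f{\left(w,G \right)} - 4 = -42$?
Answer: $- \frac{464913}{15457} \approx -30.078$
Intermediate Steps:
$f{\left(w,G \right)} = -38$ ($f{\left(w,G \right)} = 4 - 42 = -38$)
$\frac{\left(-255\right)^{2} + 399888}{-15419 + f{\left(86,-290 \right)}} = \frac{\left(-255\right)^{2} + 399888}{-15419 - 38} = \frac{65025 + 399888}{-15457} = 464913 \left(- \frac{1}{15457}\right) = - \frac{464913}{15457}$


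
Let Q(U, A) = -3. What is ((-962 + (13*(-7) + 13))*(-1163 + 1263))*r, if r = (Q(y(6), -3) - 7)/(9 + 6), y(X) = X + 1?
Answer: 208000/3 ≈ 69333.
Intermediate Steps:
y(X) = 1 + X
r = -⅔ (r = (-3 - 7)/(9 + 6) = -10/15 = -10*1/15 = -⅔ ≈ -0.66667)
((-962 + (13*(-7) + 13))*(-1163 + 1263))*r = ((-962 + (13*(-7) + 13))*(-1163 + 1263))*(-⅔) = ((-962 + (-91 + 13))*100)*(-⅔) = ((-962 - 78)*100)*(-⅔) = -1040*100*(-⅔) = -104000*(-⅔) = 208000/3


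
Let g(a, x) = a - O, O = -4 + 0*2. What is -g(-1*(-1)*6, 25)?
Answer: -10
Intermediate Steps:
O = -4 (O = -4 + 0 = -4)
g(a, x) = 4 + a (g(a, x) = a - 1*(-4) = a + 4 = 4 + a)
-g(-1*(-1)*6, 25) = -(4 - 1*(-1)*6) = -(4 + 1*6) = -(4 + 6) = -1*10 = -10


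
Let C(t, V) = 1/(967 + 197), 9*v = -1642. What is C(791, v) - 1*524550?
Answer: -610576199/1164 ≈ -5.2455e+5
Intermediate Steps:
v = -1642/9 (v = (1/9)*(-1642) = -1642/9 ≈ -182.44)
C(t, V) = 1/1164
C(791, v) - 1*524550 = 1/1164 - 1*524550 = 1/1164 - 524550 = -610576199/1164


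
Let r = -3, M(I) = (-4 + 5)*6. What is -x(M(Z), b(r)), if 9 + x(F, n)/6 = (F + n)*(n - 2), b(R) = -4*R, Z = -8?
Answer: -1026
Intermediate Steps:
M(I) = 6 (M(I) = 1*6 = 6)
x(F, n) = -54 + 6*(-2 + n)*(F + n) (x(F, n) = -54 + 6*((F + n)*(n - 2)) = -54 + 6*((F + n)*(-2 + n)) = -54 + 6*((-2 + n)*(F + n)) = -54 + 6*(-2 + n)*(F + n))
-x(M(Z), b(r)) = -(-54 - 12*6 - (-48)*(-3) + 6*(-4*(-3))² + 6*6*(-4*(-3))) = -(-54 - 72 - 12*12 + 6*12² + 6*6*12) = -(-54 - 72 - 144 + 6*144 + 432) = -(-54 - 72 - 144 + 864 + 432) = -1*1026 = -1026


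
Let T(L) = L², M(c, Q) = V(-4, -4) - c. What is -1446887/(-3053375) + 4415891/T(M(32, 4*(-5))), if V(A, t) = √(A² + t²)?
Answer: 34230441821473/7222876000 + 4415891*√2/3844 ≈ 6363.8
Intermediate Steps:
M(c, Q) = -c + 4*√2 (M(c, Q) = √((-4)² + (-4)²) - c = √(16 + 16) - c = √32 - c = 4*√2 - c = -c + 4*√2)
-1446887/(-3053375) + 4415891/T(M(32, 4*(-5))) = -1446887/(-3053375) + 4415891/((-1*32 + 4*√2)²) = -1446887*(-1/3053375) + 4415891/((-32 + 4*√2)²) = 111299/234875 + 4415891/(-32 + 4*√2)²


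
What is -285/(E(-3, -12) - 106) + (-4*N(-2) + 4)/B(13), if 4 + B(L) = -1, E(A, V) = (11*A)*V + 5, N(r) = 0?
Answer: -521/295 ≈ -1.7661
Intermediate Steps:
E(A, V) = 5 + 11*A*V (E(A, V) = 11*A*V + 5 = 5 + 11*A*V)
B(L) = -5 (B(L) = -4 - 1 = -5)
-285/(E(-3, -12) - 106) + (-4*N(-2) + 4)/B(13) = -285/((5 + 11*(-3)*(-12)) - 106) + (-4*0 + 4)/(-5) = -285/((5 + 396) - 106) + (0 + 4)*(-⅕) = -285/(401 - 106) + 4*(-⅕) = -285/295 - ⅘ = -285*1/295 - ⅘ = -57/59 - ⅘ = -521/295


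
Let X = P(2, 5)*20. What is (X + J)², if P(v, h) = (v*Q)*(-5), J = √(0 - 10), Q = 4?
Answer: (800 - I*√10)² ≈ 6.3999e+5 - 5060.0*I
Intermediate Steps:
J = I*√10 (J = √(-10) = I*√10 ≈ 3.1623*I)
P(v, h) = -20*v (P(v, h) = (v*4)*(-5) = (4*v)*(-5) = -20*v)
X = -800 (X = -20*2*20 = -40*20 = -800)
(X + J)² = (-800 + I*√10)²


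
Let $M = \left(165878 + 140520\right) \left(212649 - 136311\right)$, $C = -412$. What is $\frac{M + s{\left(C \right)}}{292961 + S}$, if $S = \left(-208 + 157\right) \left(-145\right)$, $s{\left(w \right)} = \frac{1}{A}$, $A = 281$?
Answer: $\frac{6572536757245}{84400036} \approx 77874.0$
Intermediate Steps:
$M = 23389810524$ ($M = 306398 \cdot 76338 = 23389810524$)
$s{\left(w \right)} = \frac{1}{281}$
$S = 7395$ ($S = \left(-51\right) \left(-145\right) = 7395$)
$\frac{M + s{\left(C \right)}}{292961 + S} = \frac{23389810524 + \frac{1}{281}}{292961 + 7395} = \frac{6572536757245}{281 \cdot 300356} = \frac{6572536757245}{281} \cdot \frac{1}{300356} = \frac{6572536757245}{84400036}$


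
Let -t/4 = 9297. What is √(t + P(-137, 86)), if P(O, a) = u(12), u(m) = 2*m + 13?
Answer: I*√37151 ≈ 192.75*I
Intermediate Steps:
u(m) = 13 + 2*m
P(O, a) = 37 (P(O, a) = 13 + 2*12 = 13 + 24 = 37)
t = -37188 (t = -4*9297 = -37188)
√(t + P(-137, 86)) = √(-37188 + 37) = √(-37151) = I*√37151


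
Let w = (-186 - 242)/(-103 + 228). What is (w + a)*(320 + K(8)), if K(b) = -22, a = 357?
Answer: 13170706/125 ≈ 1.0537e+5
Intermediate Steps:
w = -428/125 ≈ -3.4240
(w + a)*(320 + K(8)) = (-428/125 + 357)*(320 - 22) = (44197/125)*298 = 13170706/125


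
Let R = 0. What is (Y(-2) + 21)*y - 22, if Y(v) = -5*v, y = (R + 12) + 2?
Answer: 412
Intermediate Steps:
y = 14 (y = (0 + 12) + 2 = 12 + 2 = 14)
(Y(-2) + 21)*y - 22 = (-5*(-2) + 21)*14 - 22 = (10 + 21)*14 - 22 = 31*14 - 22 = 434 - 22 = 412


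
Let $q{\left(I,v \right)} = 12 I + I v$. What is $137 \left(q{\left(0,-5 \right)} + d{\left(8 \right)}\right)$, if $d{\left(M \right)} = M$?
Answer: $1096$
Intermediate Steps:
$137 \left(q{\left(0,-5 \right)} + d{\left(8 \right)}\right) = 137 \left(0 \left(12 - 5\right) + 8\right) = 137 \left(0 \cdot 7 + 8\right) = 137 \left(0 + 8\right) = 137 \cdot 8 = 1096$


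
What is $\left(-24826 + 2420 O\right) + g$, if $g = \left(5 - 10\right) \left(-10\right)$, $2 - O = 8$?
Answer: $-39296$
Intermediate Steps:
$O = -6$ ($O = 2 - 8 = -6$)
$g = 50$ ($g = \left(-5\right) \left(-10\right) = 50$)
$\left(-24826 + 2420 O\right) + g = \left(-24826 + 2420 \left(-6\right)\right) + 50 = \left(-24826 - 14520\right) + 50 = -39346 + 50 = -39296$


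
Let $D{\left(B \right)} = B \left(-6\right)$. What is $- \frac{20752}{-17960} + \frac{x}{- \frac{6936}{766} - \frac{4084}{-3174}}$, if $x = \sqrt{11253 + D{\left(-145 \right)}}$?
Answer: $\frac{2594}{2245} - \frac{1823463 \sqrt{1347}}{4721630} \approx -13.018$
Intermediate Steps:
$D{\left(B \right)} = - 6 B$
$x = 3 \sqrt{1347}$ ($x = \sqrt{11253 - -870} = \sqrt{11253 + 870} = \sqrt{12123} = 3 \sqrt{1347} \approx 110.1$)
$- \frac{20752}{-17960} + \frac{x}{- \frac{6936}{766} - \frac{4084}{-3174}} = - \frac{20752}{-17960} + \frac{3 \sqrt{1347}}{- \frac{6936}{766} - \frac{4084}{-3174}} = \left(-20752\right) \left(- \frac{1}{17960}\right) + \frac{3 \sqrt{1347}}{\left(-6936\right) \frac{1}{766} - - \frac{2042}{1587}} = \frac{2594}{2245} + \frac{3 \sqrt{1347}}{- \frac{3468}{383} + \frac{2042}{1587}} = \frac{2594}{2245} + \frac{3 \sqrt{1347}}{- \frac{4721630}{607821}} = \frac{2594}{2245} + 3 \sqrt{1347} \left(- \frac{607821}{4721630}\right) = \frac{2594}{2245} - \frac{1823463 \sqrt{1347}}{4721630}$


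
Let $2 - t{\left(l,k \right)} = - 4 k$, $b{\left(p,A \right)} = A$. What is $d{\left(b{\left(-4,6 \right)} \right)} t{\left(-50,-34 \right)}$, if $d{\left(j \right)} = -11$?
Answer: $1474$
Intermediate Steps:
$t{\left(l,k \right)} = 2 + 4 k$ ($t{\left(l,k \right)} = 2 - - 4 k = 2 + 4 k$)
$d{\left(b{\left(-4,6 \right)} \right)} t{\left(-50,-34 \right)} = - 11 \left(2 + 4 \left(-34\right)\right) = - 11 \left(2 - 136\right) = \left(-11\right) \left(-134\right) = 1474$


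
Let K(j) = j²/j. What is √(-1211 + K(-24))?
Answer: I*√1235 ≈ 35.143*I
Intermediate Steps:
K(j) = j
√(-1211 + K(-24)) = √(-1211 - 24) = √(-1235) = I*√1235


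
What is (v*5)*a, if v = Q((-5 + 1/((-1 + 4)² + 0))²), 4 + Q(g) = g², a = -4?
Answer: -74437040/6561 ≈ -11345.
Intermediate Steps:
Q(g) = -4 + g²
v = 3721852/6561 (v = -4 + ((-5 + 1/((-1 + 4)² + 0))²)² = -4 + ((-5 + 1/(3² + 0))²)² = -4 + ((-5 + 1/(9 + 0))²)² = -4 + ((-5 + 1/9)²)² = -4 + ((-5 + ⅑)²)² = -4 + ((-44/9)²)² = -4 + (1936/81)² = -4 + 3748096/6561 = 3721852/6561 ≈ 567.27)
(v*5)*a = ((3721852/6561)*5)*(-4) = (18609260/6561)*(-4) = -74437040/6561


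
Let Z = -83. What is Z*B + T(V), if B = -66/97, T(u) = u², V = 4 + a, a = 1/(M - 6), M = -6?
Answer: 1003105/13968 ≈ 71.814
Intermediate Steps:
a = -1/12 (a = 1/(-6 - 6) = 1/(-12) = -1/12 ≈ -0.083333)
V = 47/12 (V = 4 - 1/12 = 47/12 ≈ 3.9167)
B = -66/97 (B = -66*1/97 = -66/97 ≈ -0.68041)
Z*B + T(V) = -83*(-66/97) + (47/12)² = 5478/97 + 2209/144 = 1003105/13968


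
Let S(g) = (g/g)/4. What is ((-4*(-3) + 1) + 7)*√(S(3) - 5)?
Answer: 10*I*√19 ≈ 43.589*I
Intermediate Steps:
S(g) = ¼ (S(g) = 1*(¼) = ¼)
((-4*(-3) + 1) + 7)*√(S(3) - 5) = ((-4*(-3) + 1) + 7)*√(¼ - 5) = ((12 + 1) + 7)*√(-19/4) = (13 + 7)*(I*√19/2) = 20*(I*√19/2) = 10*I*√19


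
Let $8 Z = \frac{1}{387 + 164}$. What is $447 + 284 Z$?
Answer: $\frac{492665}{1102} \approx 447.06$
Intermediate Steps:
$Z = \frac{1}{4408}$ ($Z = \frac{1}{8 \left(387 + 164\right)} = \frac{1}{8 \cdot 551} = \frac{1}{8} \cdot \frac{1}{551} = \frac{1}{4408} \approx 0.00022686$)
$447 + 284 Z = 447 + 284 \cdot \frac{1}{4408} = 447 + \frac{71}{1102} = \frac{492665}{1102}$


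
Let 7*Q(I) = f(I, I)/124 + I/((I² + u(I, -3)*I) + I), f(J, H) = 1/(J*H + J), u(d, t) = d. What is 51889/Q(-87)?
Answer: -58298694993672/927595 ≈ -6.2849e+7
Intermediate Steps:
f(J, H) = 1/(J + H*J) (f(J, H) = 1/(H*J + J) = 1/(J + H*J))
Q(I) = I/(7*(I + 2*I²)) + 1/(868*I*(1 + I)) (Q(I) = ((1/(I*(1 + I)))/124 + I/((I² + I*I) + I))/7 = ((1/(I*(1 + I)))*(1/124) + I/((I² + I²) + I))/7 = (1/(124*I*(1 + I)) + I/(2*I² + I))/7 = (1/(124*I*(1 + I)) + I/(I + 2*I²))/7 = (I/(I + 2*I²) + 1/(124*I*(1 + I)))/7 = I/(7*(I + 2*I²)) + 1/(868*I*(1 + I)))
51889/Q(-87) = 51889/(((1/868)*(1 + 124*(-87)² + 126*(-87))/(-87*(1 + 2*(-87)² + 3*(-87))))) = 51889/(((1/868)*(-1/87)*(1 + 124*7569 - 10962)/(1 + 2*7569 - 261))) = 51889/(((1/868)*(-1/87)*(1 + 938556 - 10962)/(1 + 15138 - 261))) = 51889/(((1/868)*(-1/87)*927595/14878)) = 51889/(((1/868)*(-1/87)*(1/14878)*927595)) = 51889/(-927595/1123527048) = 51889*(-1123527048/927595) = -58298694993672/927595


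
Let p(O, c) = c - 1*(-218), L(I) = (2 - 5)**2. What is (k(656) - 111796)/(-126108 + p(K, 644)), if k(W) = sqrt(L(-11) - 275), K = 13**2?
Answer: 55898/62623 - I*sqrt(266)/125246 ≈ 0.89261 - 0.00013022*I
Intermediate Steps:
K = 169
L(I) = 9 (L(I) = (-3)**2 = 9)
p(O, c) = 218 + c (p(O, c) = c + 218 = 218 + c)
k(W) = I*sqrt(266) (k(W) = sqrt(9 - 275) = sqrt(-266) = I*sqrt(266))
(k(656) - 111796)/(-126108 + p(K, 644)) = (I*sqrt(266) - 111796)/(-126108 + (218 + 644)) = (-111796 + I*sqrt(266))/(-126108 + 862) = (-111796 + I*sqrt(266))/(-125246) = (-111796 + I*sqrt(266))*(-1/125246) = 55898/62623 - I*sqrt(266)/125246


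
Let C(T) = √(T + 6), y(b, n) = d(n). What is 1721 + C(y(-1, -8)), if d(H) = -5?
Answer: 1722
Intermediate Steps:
y(b, n) = -5
C(T) = √(6 + T)
1721 + C(y(-1, -8)) = 1721 + √(6 - 5) = 1721 + √1 = 1721 + 1 = 1722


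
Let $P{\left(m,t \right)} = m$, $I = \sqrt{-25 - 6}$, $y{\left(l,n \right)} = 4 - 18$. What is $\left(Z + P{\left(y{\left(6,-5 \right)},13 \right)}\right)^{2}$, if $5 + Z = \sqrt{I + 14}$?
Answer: $\left(19 - \sqrt{14 + i \sqrt{31}}\right)^{2} \approx 230.13 - 22.182 i$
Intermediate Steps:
$y{\left(l,n \right)} = -14$ ($y{\left(l,n \right)} = 4 - 18 = -14$)
$I = i \sqrt{31}$ ($I = \sqrt{-31} = i \sqrt{31} \approx 5.5678 i$)
$Z = -5 + \sqrt{14 + i \sqrt{31}}$ ($Z = -5 + \sqrt{i \sqrt{31} + 14} = -5 + \sqrt{14 + i \sqrt{31}} \approx -1.1877 + 0.73025 i$)
$\left(Z + P{\left(y{\left(6,-5 \right)},13 \right)}\right)^{2} = \left(\left(-5 + \sqrt{14 + i \sqrt{31}}\right) - 14\right)^{2} = \left(-19 + \sqrt{14 + i \sqrt{31}}\right)^{2}$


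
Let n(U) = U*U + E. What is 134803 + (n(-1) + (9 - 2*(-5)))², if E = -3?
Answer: 135092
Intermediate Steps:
n(U) = -3 + U² (n(U) = U*U - 3 = U² - 3 = -3 + U²)
134803 + (n(-1) + (9 - 2*(-5)))² = 134803 + ((-3 + (-1)²) + (9 - 2*(-5)))² = 134803 + ((-3 + 1) + (9 + 10))² = 134803 + (-2 + 19)² = 134803 + 17² = 134803 + 289 = 135092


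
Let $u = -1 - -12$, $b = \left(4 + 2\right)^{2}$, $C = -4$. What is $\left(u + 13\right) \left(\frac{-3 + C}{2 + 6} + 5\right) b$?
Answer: $3564$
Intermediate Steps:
$b = 36$ ($b = 6^{2} = 36$)
$u = 11$ ($u = -1 + 12 = 11$)
$\left(u + 13\right) \left(\frac{-3 + C}{2 + 6} + 5\right) b = \left(11 + 13\right) \left(\frac{-3 - 4}{2 + 6} + 5\right) 36 = 24 \left(- \frac{7}{8} + 5\right) 36 = 24 \cdot \frac{33}{8} \cdot 36 = 24 \cdot \frac{297}{2} = 3564$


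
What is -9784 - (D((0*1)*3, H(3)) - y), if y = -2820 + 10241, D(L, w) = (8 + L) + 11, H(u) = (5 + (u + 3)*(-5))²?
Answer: -2382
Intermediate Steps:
H(u) = (-10 - 5*u)² (H(u) = (5 + (3 + u)*(-5))² = (5 + (-15 - 5*u))² = (-10 - 5*u)²)
D(L, w) = 19 + L
y = 7421
-9784 - (D((0*1)*3, H(3)) - y) = -9784 - ((19 + (0*1)*3) - 1*7421) = -9784 - ((19 + 0*3) - 7421) = -9784 - ((19 + 0) - 7421) = -9784 - (19 - 7421) = -9784 - 1*(-7402) = -9784 + 7402 = -2382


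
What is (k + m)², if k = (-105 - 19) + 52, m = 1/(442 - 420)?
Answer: 2505889/484 ≈ 5177.5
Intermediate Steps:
m = 1/22 ≈ 0.045455
k = -72 (k = -124 + 52 = -72)
(k + m)² = (-72 + 1/22)² = (-1583/22)² = 2505889/484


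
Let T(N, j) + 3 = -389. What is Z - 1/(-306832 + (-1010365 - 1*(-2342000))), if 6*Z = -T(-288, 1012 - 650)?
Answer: 66953795/1024803 ≈ 65.333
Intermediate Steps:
T(N, j) = -392 (T(N, j) = -3 - 389 = -392)
Z = 196/3 (Z = (-1*(-392))/6 = (⅙)*392 = 196/3 ≈ 65.333)
Z - 1/(-306832 + (-1010365 - 1*(-2342000))) = 196/3 - 1/(-306832 + (-1010365 - 1*(-2342000))) = 196/3 - 1/(-306832 + (-1010365 + 2342000)) = 196/3 - 1/(-306832 + 1331635) = 196/3 - 1/1024803 = 66953795/1024803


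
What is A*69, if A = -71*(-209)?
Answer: 1023891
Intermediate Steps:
A = 14839
A*69 = 14839*69 = 1023891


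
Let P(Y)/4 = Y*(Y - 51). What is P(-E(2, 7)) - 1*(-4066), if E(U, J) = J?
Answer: 5690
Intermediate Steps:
P(Y) = 4*Y*(-51 + Y) (P(Y) = 4*(Y*(Y - 51)) = 4*(Y*(-51 + Y)) = 4*Y*(-51 + Y))
P(-E(2, 7)) - 1*(-4066) = 4*(-1*7)*(-51 - 1*7) - 1*(-4066) = 4*(-7)*(-51 - 7) + 4066 = 4*(-7)*(-58) + 4066 = 1624 + 4066 = 5690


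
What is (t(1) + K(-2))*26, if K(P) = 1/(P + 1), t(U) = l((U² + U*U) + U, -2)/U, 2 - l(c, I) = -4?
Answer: 130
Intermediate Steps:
l(c, I) = 6 (l(c, I) = 2 - 1*(-4) = 2 + 4 = 6)
t(U) = 6/U
K(P) = 1/(1 + P)
(t(1) + K(-2))*26 = (6/1 + 1/(1 - 2))*26 = (6*1 + 1/(-1))*26 = (6 - 1)*26 = 5*26 = 130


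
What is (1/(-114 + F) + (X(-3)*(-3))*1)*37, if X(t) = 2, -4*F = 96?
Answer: -30673/138 ≈ -222.27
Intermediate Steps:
F = -24 (F = -¼*96 = -24)
(1/(-114 + F) + (X(-3)*(-3))*1)*37 = (1/(-114 - 24) + (2*(-3))*1)*37 = (1/(-138) - 6*1)*37 = (-1/138 - 6)*37 = -829/138*37 = -30673/138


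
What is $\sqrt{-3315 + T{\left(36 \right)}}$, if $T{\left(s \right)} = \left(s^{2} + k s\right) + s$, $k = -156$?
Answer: $i \sqrt{7599} \approx 87.172 i$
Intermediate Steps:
$T{\left(s \right)} = s^{2} - 155 s$ ($T{\left(s \right)} = \left(s^{2} - 156 s\right) + s = s^{2} - 155 s$)
$\sqrt{-3315 + T{\left(36 \right)}} = \sqrt{-3315 + 36 \left(-155 + 36\right)} = \sqrt{-3315 + 36 \left(-119\right)} = \sqrt{-3315 - 4284} = \sqrt{-7599} = i \sqrt{7599}$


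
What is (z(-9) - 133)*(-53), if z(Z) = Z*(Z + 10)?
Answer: 7526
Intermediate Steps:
z(Z) = Z*(10 + Z)
(z(-9) - 133)*(-53) = (-9*(10 - 9) - 133)*(-53) = (-9*1 - 133)*(-53) = (-9 - 133)*(-53) = -142*(-53) = 7526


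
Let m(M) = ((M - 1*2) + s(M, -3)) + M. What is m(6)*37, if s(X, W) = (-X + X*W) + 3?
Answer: -407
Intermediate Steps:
s(X, W) = 3 - X + W*X (s(X, W) = (-X + W*X) + 3 = 3 - X + W*X)
m(M) = 1 - 2*M (m(M) = ((M - 1*2) + (3 - M - 3*M)) + M = ((M - 2) + (3 - 4*M)) + M = ((-2 + M) + (3 - 4*M)) + M = (1 - 3*M) + M = 1 - 2*M)
m(6)*37 = (1 - 2*6)*37 = (1 - 12)*37 = -11*37 = -407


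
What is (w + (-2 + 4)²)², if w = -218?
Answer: 45796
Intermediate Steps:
(w + (-2 + 4)²)² = (-218 + (-2 + 4)²)² = (-218 + 2²)² = (-218 + 4)² = (-214)² = 45796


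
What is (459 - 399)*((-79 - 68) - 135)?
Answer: -16920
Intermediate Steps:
(459 - 399)*((-79 - 68) - 135) = 60*(-147 - 135) = 60*(-282) = -16920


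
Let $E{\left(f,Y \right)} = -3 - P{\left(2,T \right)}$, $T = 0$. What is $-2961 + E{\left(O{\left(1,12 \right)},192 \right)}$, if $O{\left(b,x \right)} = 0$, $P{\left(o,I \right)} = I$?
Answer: $-2964$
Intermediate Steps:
$E{\left(f,Y \right)} = -3$ ($E{\left(f,Y \right)} = -3 - 0 = -3 + 0 = -3$)
$-2961 + E{\left(O{\left(1,12 \right)},192 \right)} = -2961 - 3 = -2964$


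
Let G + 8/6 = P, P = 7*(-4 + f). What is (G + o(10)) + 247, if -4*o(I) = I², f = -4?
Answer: 494/3 ≈ 164.67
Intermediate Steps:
P = -56 (P = 7*(-4 - 4) = 7*(-8) = -56)
o(I) = -I²/4
G = -172/3 (G = -4/3 - 56 = -172/3 ≈ -57.333)
(G + o(10)) + 247 = (-172/3 - ¼*10²) + 247 = (-172/3 - ¼*100) + 247 = (-172/3 - 25) + 247 = -247/3 + 247 = 494/3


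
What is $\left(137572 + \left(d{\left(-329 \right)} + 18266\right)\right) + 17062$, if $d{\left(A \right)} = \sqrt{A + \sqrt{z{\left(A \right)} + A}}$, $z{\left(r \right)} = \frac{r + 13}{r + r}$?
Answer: $172900 + \frac{\sqrt{-35611289 + 329 i \sqrt{35559307}}}{329} \approx 1.729 \cdot 10^{5} + 18.145 i$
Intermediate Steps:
$z{\left(r \right)} = \frac{13 + r}{2 r}$
$d{\left(A \right)} = \sqrt{A + \sqrt{A + \frac{13 + A}{2 A}}}$ ($d{\left(A \right)} = \sqrt{A + \sqrt{\frac{13 + A}{2 A} + A}} = \sqrt{A + \sqrt{A + \frac{13 + A}{2 A}}}$)
$\left(137572 + \left(d{\left(-329 \right)} + 18266\right)\right) + 17062 = \left(137572 + \left(\frac{\sqrt{4 \left(-329\right) + 2 \sqrt{2} \sqrt{1 + 2 \left(-329\right) + \frac{13}{-329}}}}{2} + 18266\right)\right) + 17062 = \left(137572 + \left(\frac{\sqrt{-1316 + 2 \sqrt{2} \sqrt{1 - 658 + 13 \left(- \frac{1}{329}\right)}}}{2} + 18266\right)\right) + 17062 = \left(137572 + \left(\frac{\sqrt{-1316 + 2 \sqrt{2} \sqrt{1 - 658 - \frac{13}{329}}}}{2} + 18266\right)\right) + 17062 = \left(137572 + \left(\frac{\sqrt{-1316 + 2 \sqrt{2} \sqrt{- \frac{216166}{329}}}}{2} + 18266\right)\right) + 17062 = \left(137572 + \left(\frac{\sqrt{-1316 + 2 \sqrt{2} \frac{i \sqrt{71118614}}{329}}}{2} + 18266\right)\right) + 17062 = \left(137572 + \left(\frac{\sqrt{-1316 + \frac{4 i \sqrt{35559307}}{329}}}{2} + 18266\right)\right) + 17062 = \left(137572 + \left(18266 + \frac{\sqrt{-1316 + \frac{4 i \sqrt{35559307}}{329}}}{2}\right)\right) + 17062 = \left(155838 + \frac{\sqrt{-1316 + \frac{4 i \sqrt{35559307}}{329}}}{2}\right) + 17062 = 172900 + \frac{\sqrt{-1316 + \frac{4 i \sqrt{35559307}}{329}}}{2}$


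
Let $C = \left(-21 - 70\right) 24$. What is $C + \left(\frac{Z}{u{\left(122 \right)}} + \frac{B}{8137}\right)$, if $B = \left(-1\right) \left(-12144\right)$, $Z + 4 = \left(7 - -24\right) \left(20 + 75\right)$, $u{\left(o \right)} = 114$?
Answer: $- \frac{2000602379}{927618} \approx -2156.7$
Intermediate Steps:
$C = -2184$ ($C = \left(-91\right) 24 = -2184$)
$Z = 2941$ ($Z = -4 + \left(7 - -24\right) \left(20 + 75\right) = -4 + \left(7 + 24\right) 95 = -4 + 31 \cdot 95 = -4 + 2945 = 2941$)
$B = 12144$
$C + \left(\frac{Z}{u{\left(122 \right)}} + \frac{B}{8137}\right) = -2184 + \left(\frac{2941}{114} + \frac{12144}{8137}\right) = -2184 + \frac{25315333}{927618} = - \frac{2000602379}{927618}$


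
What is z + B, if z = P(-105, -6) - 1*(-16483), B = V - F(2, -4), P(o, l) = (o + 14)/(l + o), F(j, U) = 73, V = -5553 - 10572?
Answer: 31726/111 ≈ 285.82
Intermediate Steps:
V = -16125
P(o, l) = (14 + o)/(l + o)
B = -16198 (B = -16125 - 1*73 = -16125 - 73 = -16198)
z = 1829704/111 (z = (14 - 105)/(-6 - 105) - 1*(-16483) = -91/(-111) + 16483 = -1/111*(-91) + 16483 = 91/111 + 16483 = 1829704/111 ≈ 16484.)
z + B = 1829704/111 - 16198 = 31726/111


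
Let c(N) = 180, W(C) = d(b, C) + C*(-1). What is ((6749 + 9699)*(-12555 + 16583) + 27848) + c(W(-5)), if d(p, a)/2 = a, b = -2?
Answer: 66280572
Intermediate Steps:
d(p, a) = 2*a
W(C) = C (W(C) = 2*C + C*(-1) = 2*C - C = C)
((6749 + 9699)*(-12555 + 16583) + 27848) + c(W(-5)) = ((6749 + 9699)*(-12555 + 16583) + 27848) + 180 = (16448*4028 + 27848) + 180 = (66252544 + 27848) + 180 = 66280392 + 180 = 66280572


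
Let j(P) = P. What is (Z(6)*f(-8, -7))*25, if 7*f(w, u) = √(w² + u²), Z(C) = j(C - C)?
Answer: 0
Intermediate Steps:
Z(C) = 0 (Z(C) = C - C = 0)
f(w, u) = √(u² + w²)/7 (f(w, u) = √(w² + u²)/7 = √(u² + w²)/7)
(Z(6)*f(-8, -7))*25 = (0*(√((-7)² + (-8)²)/7))*25 = (0*(√(49 + 64)/7))*25 = (0*(√113/7))*25 = 0*25 = 0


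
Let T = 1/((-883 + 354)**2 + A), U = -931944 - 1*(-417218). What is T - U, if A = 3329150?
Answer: 1857641501467/3608991 ≈ 5.1473e+5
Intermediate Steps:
U = -514726 (U = -931944 + 417218 = -514726)
T = 1/3608991 (T = 1/((-883 + 354)**2 + 3329150) = 1/((-529)**2 + 3329150) = 1/(279841 + 3329150) = 1/3608991 ≈ 2.7709e-7)
T - U = 1/3608991 - 1*(-514726) = 1/3608991 + 514726 = 1857641501467/3608991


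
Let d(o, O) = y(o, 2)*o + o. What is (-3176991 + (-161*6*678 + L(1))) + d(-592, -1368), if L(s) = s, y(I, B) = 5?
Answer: -3835490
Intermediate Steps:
d(o, O) = 6*o (d(o, O) = 5*o + o = 6*o)
(-3176991 + (-161*6*678 + L(1))) + d(-592, -1368) = (-3176991 + (-161*6*678 + 1)) + 6*(-592) = (-3176991 + (-966*678 + 1)) - 3552 = (-3176991 + (-654948 + 1)) - 3552 = (-3176991 - 654947) - 3552 = -3831938 - 3552 = -3835490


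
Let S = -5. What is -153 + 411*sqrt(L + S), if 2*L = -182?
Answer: -153 + 1644*I*sqrt(6) ≈ -153.0 + 4027.0*I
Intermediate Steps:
L = -91 (L = (1/2)*(-182) = -91)
-153 + 411*sqrt(L + S) = -153 + 411*sqrt(-91 - 5) = -153 + 411*sqrt(-96) = -153 + 411*(4*I*sqrt(6)) = -153 + 1644*I*sqrt(6)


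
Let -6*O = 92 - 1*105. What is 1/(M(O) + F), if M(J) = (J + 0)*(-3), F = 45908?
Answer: 2/91803 ≈ 2.1786e-5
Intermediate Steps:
O = 13/6 (O = -(92 - 1*105)/6 = -(92 - 105)/6 = -⅙*(-13) = 13/6 ≈ 2.1667)
M(J) = -3*J (M(J) = J*(-3) = -3*J)
1/(M(O) + F) = 1/(-3*13/6 + 45908) = 1/(-13/2 + 45908) = 1/(91803/2) = 2/91803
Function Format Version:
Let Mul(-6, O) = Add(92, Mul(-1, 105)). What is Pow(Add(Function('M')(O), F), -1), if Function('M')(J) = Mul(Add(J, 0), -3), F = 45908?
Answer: Rational(2, 91803) ≈ 2.1786e-5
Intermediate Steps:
O = Rational(13, 6) (O = Mul(Rational(-1, 6), Add(92, Mul(-1, 105))) = Mul(Rational(-1, 6), Add(92, -105)) = Mul(Rational(-1, 6), -13) = Rational(13, 6) ≈ 2.1667)
Function('M')(J) = Mul(-3, J) (Function('M')(J) = Mul(J, -3) = Mul(-3, J))
Pow(Add(Function('M')(O), F), -1) = Pow(Add(Mul(-3, Rational(13, 6)), 45908), -1) = Pow(Add(Rational(-13, 2), 45908), -1) = Pow(Rational(91803, 2), -1) = Rational(2, 91803)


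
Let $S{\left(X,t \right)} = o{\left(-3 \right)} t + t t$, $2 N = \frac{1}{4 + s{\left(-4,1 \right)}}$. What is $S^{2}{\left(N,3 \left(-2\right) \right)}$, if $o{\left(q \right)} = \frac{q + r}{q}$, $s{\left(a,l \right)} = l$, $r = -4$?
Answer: $484$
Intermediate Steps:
$o{\left(q \right)} = \frac{-4 + q}{q}$ ($o{\left(q \right)} = \frac{q - 4}{q} = \frac{-4 + q}{q}$)
$N = \frac{1}{10}$ ($N = \frac{1}{2 \left(4 + 1\right)} = \frac{1}{2 \cdot 5} = \frac{1}{2} \cdot \frac{1}{5} = \frac{1}{10} \approx 0.1$)
$S{\left(X,t \right)} = t^{2} + \frac{7 t}{3}$ ($S{\left(X,t \right)} = \frac{-4 - 3}{-3} t + t t = \left(- \frac{1}{3}\right) \left(-7\right) t + t^{2} = \frac{7 t}{3} + t^{2} = t^{2} + \frac{7 t}{3}$)
$S^{2}{\left(N,3 \left(-2\right) \right)} = \left(\frac{3 \left(-2\right) \left(7 + 3 \cdot 3 \left(-2\right)\right)}{3}\right)^{2} = \left(\frac{1}{3} \left(-6\right) \left(7 + 3 \left(-6\right)\right)\right)^{2} = \left(\frac{1}{3} \left(-6\right) \left(7 - 18\right)\right)^{2} = \left(\frac{1}{3} \left(-6\right) \left(-11\right)\right)^{2} = 22^{2} = 484$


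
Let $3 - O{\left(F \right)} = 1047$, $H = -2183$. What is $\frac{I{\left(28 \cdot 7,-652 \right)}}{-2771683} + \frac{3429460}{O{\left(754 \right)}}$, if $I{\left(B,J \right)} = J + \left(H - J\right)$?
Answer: $- \frac{2376343425532}{723409263} \approx -3284.9$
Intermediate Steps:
$O{\left(F \right)} = -1044$ ($O{\left(F \right)} = 3 - 1047 = -1044$)
$I{\left(B,J \right)} = -2183$ ($I{\left(B,J \right)} = J - \left(2183 + J\right) = -2183$)
$\frac{I{\left(28 \cdot 7,-652 \right)}}{-2771683} + \frac{3429460}{O{\left(754 \right)}} = - \frac{2183}{-2771683} + \frac{3429460}{-1044} = \left(-2183\right) \left(- \frac{1}{2771683}\right) + 3429460 \left(- \frac{1}{1044}\right) = \frac{2183}{2771683} - \frac{857365}{261} = - \frac{2376343425532}{723409263}$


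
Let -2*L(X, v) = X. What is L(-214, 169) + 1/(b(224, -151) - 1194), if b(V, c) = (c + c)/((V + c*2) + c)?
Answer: 29224039/273124 ≈ 107.00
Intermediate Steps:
L(X, v) = -X/2
b(V, c) = 2*c/(V + 3*c) (b(V, c) = (2*c)/((V + 2*c) + c) = (2*c)/(V + 3*c) = 2*c/(V + 3*c))
L(-214, 169) + 1/(b(224, -151) - 1194) = -1/2*(-214) + 1/(2*(-151)/(224 + 3*(-151)) - 1194) = 107 + 1/(2*(-151)/(224 - 453) - 1194) = 107 + 1/(2*(-151)/(-229) - 1194) = 107 + 1/(2*(-151)*(-1/229) - 1194) = 107 + 1/(302/229 - 1194) = 107 + 1/(-273124/229) = 107 - 229/273124 = 29224039/273124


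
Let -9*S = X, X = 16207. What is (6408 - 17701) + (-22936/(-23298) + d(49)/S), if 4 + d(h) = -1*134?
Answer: -2131865478565/188795343 ≈ -11292.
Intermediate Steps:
S = -16207/9 (S = -1/9*16207 = -16207/9 ≈ -1800.8)
d(h) = -138 (d(h) = -4 - 1*134 = -4 - 134 = -138)
(6408 - 17701) + (-22936/(-23298) + d(49)/S) = (6408 - 17701) + (-22936/(-23298) - 138/(-16207/9)) = -11293 + (-22936*(-1/23298) - 138*(-9/16207)) = -11293 + (11468/11649 + 1242/16207) = -11293 + 200329934/188795343 = -2131865478565/188795343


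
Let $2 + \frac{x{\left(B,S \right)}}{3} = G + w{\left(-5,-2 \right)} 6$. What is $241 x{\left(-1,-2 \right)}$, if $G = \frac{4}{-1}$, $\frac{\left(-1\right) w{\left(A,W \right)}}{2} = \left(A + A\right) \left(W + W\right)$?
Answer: $-351378$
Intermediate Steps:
$w{\left(A,W \right)} = - 8 A W$ ($w{\left(A,W \right)} = - 2 \left(A + A\right) \left(W + W\right) = - 2 \cdot 2 A 2 W = - 2 \cdot 4 A W = - 8 A W$)
$G = -4$ ($G = 4 \left(-1\right) = -4$)
$x{\left(B,S \right)} = -1458$ ($x{\left(B,S \right)} = -6 + 3 \left(-4 + \left(-8\right) \left(-5\right) \left(-2\right) 6\right) = -6 + 3 \left(-4 - 480\right) = -6 + 3 \left(-484\right) = -6 - 1452 = -1458$)
$241 x{\left(-1,-2 \right)} = 241 \left(-1458\right) = -351378$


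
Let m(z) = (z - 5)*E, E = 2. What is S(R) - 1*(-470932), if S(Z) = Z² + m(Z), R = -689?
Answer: 944265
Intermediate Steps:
m(z) = -10 + 2*z (m(z) = (z - 5)*2 = (-5 + z)*2 = -10 + 2*z)
S(Z) = -10 + Z² + 2*Z (S(Z) = Z² + (-10 + 2*Z) = -10 + Z² + 2*Z)
S(R) - 1*(-470932) = (-10 + (-689)² + 2*(-689)) - 1*(-470932) = (-10 + 474721 - 1378) + 470932 = 473333 + 470932 = 944265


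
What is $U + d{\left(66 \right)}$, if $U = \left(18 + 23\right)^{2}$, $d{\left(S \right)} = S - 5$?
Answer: $1742$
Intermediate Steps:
$d{\left(S \right)} = -5 + S$
$U = 1681$ ($U = 41^{2} = 1681$)
$U + d{\left(66 \right)} = 1681 + \left(-5 + 66\right) = 1681 + 61 = 1742$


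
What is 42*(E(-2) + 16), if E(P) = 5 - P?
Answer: 966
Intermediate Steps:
42*(E(-2) + 16) = 42*((5 - 1*(-2)) + 16) = 42*((5 + 2) + 16) = 42*(7 + 16) = 42*23 = 966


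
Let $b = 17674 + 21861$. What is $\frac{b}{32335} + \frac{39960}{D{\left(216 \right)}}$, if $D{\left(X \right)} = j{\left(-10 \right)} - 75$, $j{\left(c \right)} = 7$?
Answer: $- \frac{64470911}{109939} \approx -586.42$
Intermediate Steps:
$D{\left(X \right)} = -68$ ($D{\left(X \right)} = 7 - 75 = -68$)
$b = 39535$
$\frac{b}{32335} + \frac{39960}{D{\left(216 \right)}} = \frac{39535}{32335} + \frac{39960}{-68} = 39535 \cdot \frac{1}{32335} + 39960 \left(- \frac{1}{68}\right) = \frac{7907}{6467} - \frac{9990}{17} = - \frac{64470911}{109939}$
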